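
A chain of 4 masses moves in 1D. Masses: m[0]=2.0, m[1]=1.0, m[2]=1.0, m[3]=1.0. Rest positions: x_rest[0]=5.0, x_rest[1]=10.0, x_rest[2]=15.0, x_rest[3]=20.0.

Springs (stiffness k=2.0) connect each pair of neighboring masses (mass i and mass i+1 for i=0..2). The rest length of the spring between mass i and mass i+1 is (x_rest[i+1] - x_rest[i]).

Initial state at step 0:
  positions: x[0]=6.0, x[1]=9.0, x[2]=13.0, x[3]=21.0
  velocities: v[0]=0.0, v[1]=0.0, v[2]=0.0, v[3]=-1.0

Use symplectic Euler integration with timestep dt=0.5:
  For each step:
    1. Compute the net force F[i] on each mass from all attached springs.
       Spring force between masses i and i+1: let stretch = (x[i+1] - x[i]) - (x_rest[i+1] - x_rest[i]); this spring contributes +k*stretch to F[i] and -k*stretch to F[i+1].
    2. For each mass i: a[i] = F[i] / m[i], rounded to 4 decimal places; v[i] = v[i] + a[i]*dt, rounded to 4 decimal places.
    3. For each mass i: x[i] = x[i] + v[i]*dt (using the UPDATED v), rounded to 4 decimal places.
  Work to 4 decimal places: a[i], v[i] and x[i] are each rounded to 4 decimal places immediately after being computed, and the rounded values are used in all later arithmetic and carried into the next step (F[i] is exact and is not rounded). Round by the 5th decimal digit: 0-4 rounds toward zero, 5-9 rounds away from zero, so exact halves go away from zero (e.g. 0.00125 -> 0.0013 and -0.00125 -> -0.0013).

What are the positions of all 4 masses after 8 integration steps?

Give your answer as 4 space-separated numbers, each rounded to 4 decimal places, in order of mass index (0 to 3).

Step 0: x=[6.0000 9.0000 13.0000 21.0000] v=[0.0000 0.0000 0.0000 -1.0000]
Step 1: x=[5.5000 9.5000 15.0000 19.0000] v=[-1.0000 1.0000 4.0000 -4.0000]
Step 2: x=[4.7500 10.7500 16.2500 17.5000] v=[-1.5000 2.5000 2.5000 -3.0000]
Step 3: x=[4.2500 11.7500 15.3750 17.8750] v=[-1.0000 2.0000 -1.7500 0.7500]
Step 4: x=[4.3750 10.8125 13.9375 19.5000] v=[0.2500 -1.8750 -2.8750 3.2500]
Step 5: x=[4.8594 8.2188 13.7188 20.8438] v=[0.9688 -5.1875 -0.4375 2.6875]
Step 6: x=[4.9337 6.6954 14.3126 21.1251] v=[0.1485 -3.0469 1.1875 0.5625]
Step 7: x=[4.1984 8.0997 14.5040 20.5001] v=[-1.4707 2.8086 0.3828 -1.2500]
Step 8: x=[3.1884 10.7555 14.4913 19.3771] v=[-2.0201 5.3116 -0.0254 -2.2461]

Answer: 3.1884 10.7555 14.4913 19.3771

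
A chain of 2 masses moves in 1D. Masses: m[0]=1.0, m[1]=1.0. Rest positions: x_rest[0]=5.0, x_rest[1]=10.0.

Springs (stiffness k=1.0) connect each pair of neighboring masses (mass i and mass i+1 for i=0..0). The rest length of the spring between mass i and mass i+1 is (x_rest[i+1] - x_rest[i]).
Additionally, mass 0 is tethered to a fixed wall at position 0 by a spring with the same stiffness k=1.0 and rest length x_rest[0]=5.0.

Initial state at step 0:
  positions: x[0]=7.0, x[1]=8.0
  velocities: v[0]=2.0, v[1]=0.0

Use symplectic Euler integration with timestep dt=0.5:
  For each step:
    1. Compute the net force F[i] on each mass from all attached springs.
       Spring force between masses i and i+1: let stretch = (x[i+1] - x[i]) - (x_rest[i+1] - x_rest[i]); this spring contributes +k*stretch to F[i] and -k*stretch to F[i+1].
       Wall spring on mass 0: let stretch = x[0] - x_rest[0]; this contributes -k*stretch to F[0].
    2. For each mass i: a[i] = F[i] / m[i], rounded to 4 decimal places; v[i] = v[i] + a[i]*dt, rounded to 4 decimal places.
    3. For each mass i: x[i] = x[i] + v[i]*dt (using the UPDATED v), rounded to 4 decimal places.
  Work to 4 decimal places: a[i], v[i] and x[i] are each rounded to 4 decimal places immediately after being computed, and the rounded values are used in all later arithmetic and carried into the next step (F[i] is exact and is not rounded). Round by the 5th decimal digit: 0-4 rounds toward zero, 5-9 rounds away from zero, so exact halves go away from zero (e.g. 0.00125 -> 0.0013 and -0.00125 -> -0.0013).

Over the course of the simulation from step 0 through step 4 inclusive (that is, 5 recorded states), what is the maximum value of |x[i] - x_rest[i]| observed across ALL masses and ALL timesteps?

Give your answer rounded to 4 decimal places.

Step 0: x=[7.0000 8.0000] v=[2.0000 0.0000]
Step 1: x=[6.5000 9.0000] v=[-1.0000 2.0000]
Step 2: x=[5.0000 10.6250] v=[-3.0000 3.2500]
Step 3: x=[3.6563 12.0938] v=[-2.6875 2.9375]
Step 4: x=[3.5079 12.7032] v=[-0.2969 1.2188]
Max displacement = 2.7032

Answer: 2.7032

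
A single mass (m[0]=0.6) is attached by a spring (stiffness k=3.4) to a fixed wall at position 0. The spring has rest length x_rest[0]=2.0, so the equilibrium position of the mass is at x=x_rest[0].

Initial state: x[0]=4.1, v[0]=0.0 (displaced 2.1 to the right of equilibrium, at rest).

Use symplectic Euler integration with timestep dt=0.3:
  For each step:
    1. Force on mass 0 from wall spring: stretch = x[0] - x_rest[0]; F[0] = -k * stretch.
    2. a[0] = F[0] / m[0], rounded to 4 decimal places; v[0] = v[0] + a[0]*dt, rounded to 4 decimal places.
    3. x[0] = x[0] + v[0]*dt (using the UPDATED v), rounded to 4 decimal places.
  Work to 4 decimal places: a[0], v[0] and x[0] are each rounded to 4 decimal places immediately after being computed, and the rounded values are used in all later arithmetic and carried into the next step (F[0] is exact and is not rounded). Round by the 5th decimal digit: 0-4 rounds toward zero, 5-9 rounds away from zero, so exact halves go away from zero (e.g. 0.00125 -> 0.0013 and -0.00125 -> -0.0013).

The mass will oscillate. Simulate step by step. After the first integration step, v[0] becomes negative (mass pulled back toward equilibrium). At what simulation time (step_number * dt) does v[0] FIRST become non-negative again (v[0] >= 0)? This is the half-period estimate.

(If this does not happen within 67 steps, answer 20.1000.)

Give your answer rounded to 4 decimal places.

Answer: 1.5000

Derivation:
Step 0: x=[4.1000] v=[0.0000]
Step 1: x=[3.0290] v=[-3.5700]
Step 2: x=[1.4332] v=[-5.3193]
Step 3: x=[0.1265] v=[-4.3557]
Step 4: x=[-0.2247] v=[-1.1708]
Step 5: x=[0.5587] v=[2.6112]
First v>=0 after going negative at step 5, time=1.5000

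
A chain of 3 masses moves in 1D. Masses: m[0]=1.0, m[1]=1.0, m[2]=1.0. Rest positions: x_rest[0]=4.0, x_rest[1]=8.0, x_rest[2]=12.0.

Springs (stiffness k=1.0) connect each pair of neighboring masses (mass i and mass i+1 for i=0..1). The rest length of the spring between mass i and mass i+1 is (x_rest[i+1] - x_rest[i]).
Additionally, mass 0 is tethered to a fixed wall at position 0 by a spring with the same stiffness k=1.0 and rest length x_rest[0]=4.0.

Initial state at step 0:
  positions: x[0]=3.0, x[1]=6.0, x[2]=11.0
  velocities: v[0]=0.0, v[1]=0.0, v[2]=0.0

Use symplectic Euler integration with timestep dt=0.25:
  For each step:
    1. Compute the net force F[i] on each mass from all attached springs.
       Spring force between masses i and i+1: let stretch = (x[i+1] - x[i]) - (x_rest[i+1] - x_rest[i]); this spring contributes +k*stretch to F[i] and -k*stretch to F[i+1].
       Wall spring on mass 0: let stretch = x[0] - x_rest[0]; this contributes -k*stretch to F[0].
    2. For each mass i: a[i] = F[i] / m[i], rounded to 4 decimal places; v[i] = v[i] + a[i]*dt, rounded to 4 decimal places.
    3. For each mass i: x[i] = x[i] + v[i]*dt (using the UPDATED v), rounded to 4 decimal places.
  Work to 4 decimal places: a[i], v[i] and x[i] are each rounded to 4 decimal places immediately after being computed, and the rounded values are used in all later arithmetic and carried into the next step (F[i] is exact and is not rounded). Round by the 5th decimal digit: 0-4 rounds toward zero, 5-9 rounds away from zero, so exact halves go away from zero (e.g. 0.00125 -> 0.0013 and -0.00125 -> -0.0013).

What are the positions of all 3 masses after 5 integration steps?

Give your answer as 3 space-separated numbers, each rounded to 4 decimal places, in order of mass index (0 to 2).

Answer: 3.2165 7.2878 10.4210

Derivation:
Step 0: x=[3.0000 6.0000 11.0000] v=[0.0000 0.0000 0.0000]
Step 1: x=[3.0000 6.1250 10.9375] v=[0.0000 0.5000 -0.2500]
Step 2: x=[3.0078 6.3555 10.8242] v=[0.0313 0.9219 -0.4531]
Step 3: x=[3.0369 6.6561 10.6816] v=[0.1163 1.2022 -0.5703]
Step 4: x=[3.1024 6.9821 10.5374] v=[0.2619 1.3038 -0.5767]
Step 5: x=[3.2165 7.2878 10.4210] v=[0.4562 1.2227 -0.4655]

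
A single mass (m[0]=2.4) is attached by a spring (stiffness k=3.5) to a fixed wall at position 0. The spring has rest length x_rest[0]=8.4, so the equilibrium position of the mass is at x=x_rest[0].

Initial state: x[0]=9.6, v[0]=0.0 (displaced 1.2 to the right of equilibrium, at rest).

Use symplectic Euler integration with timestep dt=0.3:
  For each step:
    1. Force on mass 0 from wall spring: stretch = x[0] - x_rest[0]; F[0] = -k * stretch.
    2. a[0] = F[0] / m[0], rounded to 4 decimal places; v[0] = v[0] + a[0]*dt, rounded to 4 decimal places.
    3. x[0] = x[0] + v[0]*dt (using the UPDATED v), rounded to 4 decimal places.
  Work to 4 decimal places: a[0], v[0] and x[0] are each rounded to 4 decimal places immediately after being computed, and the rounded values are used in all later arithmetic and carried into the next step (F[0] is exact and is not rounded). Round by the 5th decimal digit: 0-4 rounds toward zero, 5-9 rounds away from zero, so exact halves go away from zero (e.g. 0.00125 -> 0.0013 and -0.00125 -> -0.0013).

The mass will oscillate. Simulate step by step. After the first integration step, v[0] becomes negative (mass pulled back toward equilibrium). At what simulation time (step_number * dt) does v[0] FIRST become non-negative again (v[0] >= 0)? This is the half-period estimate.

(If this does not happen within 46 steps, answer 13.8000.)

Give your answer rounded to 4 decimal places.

Answer: 2.7000

Derivation:
Step 0: x=[9.6000] v=[0.0000]
Step 1: x=[9.4425] v=[-0.5250]
Step 2: x=[9.1482] v=[-0.9811]
Step 3: x=[8.7557] v=[-1.3084]
Step 4: x=[8.3165] v=[-1.4640]
Step 5: x=[7.8883] v=[-1.4275]
Step 6: x=[7.5272] v=[-1.2036]
Step 7: x=[7.2807] v=[-0.8218]
Step 8: x=[7.1811] v=[-0.3321]
Step 9: x=[7.2415] v=[0.2012]
First v>=0 after going negative at step 9, time=2.7000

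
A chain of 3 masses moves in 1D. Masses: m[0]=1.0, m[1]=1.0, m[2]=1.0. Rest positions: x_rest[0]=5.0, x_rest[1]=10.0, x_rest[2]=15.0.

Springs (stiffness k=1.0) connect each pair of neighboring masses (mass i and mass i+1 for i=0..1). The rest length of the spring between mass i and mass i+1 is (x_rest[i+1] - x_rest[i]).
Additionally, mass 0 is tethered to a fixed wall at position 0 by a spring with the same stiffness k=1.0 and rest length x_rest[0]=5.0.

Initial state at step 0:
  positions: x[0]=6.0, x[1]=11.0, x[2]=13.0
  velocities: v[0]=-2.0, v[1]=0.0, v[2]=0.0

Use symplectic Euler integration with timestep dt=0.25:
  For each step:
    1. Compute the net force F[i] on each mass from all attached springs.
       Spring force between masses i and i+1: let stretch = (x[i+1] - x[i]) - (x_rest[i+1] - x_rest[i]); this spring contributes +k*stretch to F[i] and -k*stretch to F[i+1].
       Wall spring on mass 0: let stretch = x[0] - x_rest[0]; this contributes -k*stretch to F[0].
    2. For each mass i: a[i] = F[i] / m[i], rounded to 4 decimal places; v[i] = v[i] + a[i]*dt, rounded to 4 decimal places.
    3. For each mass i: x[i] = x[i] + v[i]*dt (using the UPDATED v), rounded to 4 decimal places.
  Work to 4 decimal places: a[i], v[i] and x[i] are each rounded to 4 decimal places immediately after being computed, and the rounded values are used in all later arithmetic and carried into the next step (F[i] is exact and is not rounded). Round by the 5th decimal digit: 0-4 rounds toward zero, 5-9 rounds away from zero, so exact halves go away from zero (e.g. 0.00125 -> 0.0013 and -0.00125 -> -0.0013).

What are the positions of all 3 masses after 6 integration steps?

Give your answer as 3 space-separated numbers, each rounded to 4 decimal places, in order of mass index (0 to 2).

Step 0: x=[6.0000 11.0000 13.0000] v=[-2.0000 0.0000 0.0000]
Step 1: x=[5.4375 10.8125 13.1875] v=[-2.2500 -0.7500 0.7500]
Step 2: x=[4.8711 10.4375 13.5391] v=[-2.2656 -1.5000 1.4063]
Step 3: x=[4.3482 9.9085 14.0093] v=[-2.0918 -2.1162 1.8809]
Step 4: x=[3.9010 9.2882 14.5357] v=[-1.7888 -2.4811 2.1057]
Step 5: x=[3.5467 8.6592 15.0467] v=[-1.4173 -2.5160 2.0438]
Step 6: x=[3.2902 8.1099 15.4709] v=[-1.0259 -2.1973 1.6969]

Answer: 3.2902 8.1099 15.4709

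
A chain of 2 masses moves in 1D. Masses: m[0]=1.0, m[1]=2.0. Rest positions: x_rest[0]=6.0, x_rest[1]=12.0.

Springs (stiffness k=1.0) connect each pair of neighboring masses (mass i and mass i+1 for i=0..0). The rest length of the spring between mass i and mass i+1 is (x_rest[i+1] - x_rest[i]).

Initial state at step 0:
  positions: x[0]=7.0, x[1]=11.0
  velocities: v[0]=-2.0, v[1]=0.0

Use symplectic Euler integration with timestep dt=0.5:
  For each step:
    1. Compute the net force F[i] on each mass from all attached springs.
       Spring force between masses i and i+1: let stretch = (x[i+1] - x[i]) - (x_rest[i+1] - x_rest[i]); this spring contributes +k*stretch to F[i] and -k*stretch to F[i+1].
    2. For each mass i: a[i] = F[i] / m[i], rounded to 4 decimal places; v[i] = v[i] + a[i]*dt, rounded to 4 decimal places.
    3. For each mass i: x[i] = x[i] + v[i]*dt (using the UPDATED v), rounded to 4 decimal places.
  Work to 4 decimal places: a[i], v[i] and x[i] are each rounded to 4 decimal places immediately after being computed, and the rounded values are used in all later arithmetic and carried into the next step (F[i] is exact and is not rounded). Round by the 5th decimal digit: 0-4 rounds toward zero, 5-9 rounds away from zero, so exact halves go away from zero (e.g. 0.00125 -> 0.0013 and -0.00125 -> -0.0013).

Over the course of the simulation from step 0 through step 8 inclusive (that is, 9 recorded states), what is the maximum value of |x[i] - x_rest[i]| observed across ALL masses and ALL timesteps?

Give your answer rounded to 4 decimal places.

Answer: 3.9341

Derivation:
Step 0: x=[7.0000 11.0000] v=[-2.0000 0.0000]
Step 1: x=[5.5000 11.2500] v=[-3.0000 0.5000]
Step 2: x=[3.9375 11.5313] v=[-3.1250 0.5625]
Step 3: x=[2.7735 11.6134] v=[-2.3281 0.1641]
Step 4: x=[2.3194 11.3405] v=[-0.9082 -0.5459]
Step 5: x=[2.6206 10.6899] v=[0.6024 -1.3012]
Step 6: x=[3.4392 9.7806] v=[1.6371 -1.8186]
Step 7: x=[4.3431 8.8286] v=[1.8078 -1.9040]
Step 8: x=[4.8684 8.0659] v=[1.0506 -1.5254]
Max displacement = 3.9341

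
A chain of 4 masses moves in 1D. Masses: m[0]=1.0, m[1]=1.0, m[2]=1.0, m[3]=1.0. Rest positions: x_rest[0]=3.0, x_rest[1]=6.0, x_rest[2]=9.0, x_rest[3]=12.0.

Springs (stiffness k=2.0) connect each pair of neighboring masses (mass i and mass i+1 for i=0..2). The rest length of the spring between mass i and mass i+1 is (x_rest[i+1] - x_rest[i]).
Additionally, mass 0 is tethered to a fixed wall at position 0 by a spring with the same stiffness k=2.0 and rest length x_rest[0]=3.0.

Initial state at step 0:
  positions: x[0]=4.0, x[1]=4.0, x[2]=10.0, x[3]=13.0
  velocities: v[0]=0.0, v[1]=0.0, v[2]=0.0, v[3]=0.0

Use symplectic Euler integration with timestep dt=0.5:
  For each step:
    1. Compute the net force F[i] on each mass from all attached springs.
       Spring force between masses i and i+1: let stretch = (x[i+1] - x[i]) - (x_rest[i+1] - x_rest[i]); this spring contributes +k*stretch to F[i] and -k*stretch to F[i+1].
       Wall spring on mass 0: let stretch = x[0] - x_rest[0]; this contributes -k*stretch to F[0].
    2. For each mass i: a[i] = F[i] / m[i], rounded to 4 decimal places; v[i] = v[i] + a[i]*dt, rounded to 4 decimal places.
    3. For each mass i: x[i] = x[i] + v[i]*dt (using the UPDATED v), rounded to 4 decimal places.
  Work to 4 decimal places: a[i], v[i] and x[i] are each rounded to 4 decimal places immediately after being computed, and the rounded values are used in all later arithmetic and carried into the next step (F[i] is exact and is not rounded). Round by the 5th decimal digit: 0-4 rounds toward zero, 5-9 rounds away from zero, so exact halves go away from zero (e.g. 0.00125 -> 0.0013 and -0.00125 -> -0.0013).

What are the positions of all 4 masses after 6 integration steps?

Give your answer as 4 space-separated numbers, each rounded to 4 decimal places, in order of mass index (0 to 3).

Step 0: x=[4.0000 4.0000 10.0000 13.0000] v=[0.0000 0.0000 0.0000 0.0000]
Step 1: x=[2.0000 7.0000 8.5000 13.0000] v=[-4.0000 6.0000 -3.0000 0.0000]
Step 2: x=[1.5000 8.2500 8.5000 12.2500] v=[-1.0000 2.5000 0.0000 -1.5000]
Step 3: x=[3.6250 6.2500 10.2500 11.1250] v=[4.2500 -4.0000 3.5000 -2.2500]
Step 4: x=[5.2500 4.9375 10.4375 11.0625] v=[3.2500 -2.6250 0.3750 -0.1250]
Step 5: x=[4.0938 6.5313 8.1875 12.1875] v=[-2.3125 3.1875 -4.5000 2.2500]
Step 6: x=[2.1094 7.7344 7.1094 12.8125] v=[-3.9688 2.4062 -2.1562 1.2500]

Answer: 2.1094 7.7344 7.1094 12.8125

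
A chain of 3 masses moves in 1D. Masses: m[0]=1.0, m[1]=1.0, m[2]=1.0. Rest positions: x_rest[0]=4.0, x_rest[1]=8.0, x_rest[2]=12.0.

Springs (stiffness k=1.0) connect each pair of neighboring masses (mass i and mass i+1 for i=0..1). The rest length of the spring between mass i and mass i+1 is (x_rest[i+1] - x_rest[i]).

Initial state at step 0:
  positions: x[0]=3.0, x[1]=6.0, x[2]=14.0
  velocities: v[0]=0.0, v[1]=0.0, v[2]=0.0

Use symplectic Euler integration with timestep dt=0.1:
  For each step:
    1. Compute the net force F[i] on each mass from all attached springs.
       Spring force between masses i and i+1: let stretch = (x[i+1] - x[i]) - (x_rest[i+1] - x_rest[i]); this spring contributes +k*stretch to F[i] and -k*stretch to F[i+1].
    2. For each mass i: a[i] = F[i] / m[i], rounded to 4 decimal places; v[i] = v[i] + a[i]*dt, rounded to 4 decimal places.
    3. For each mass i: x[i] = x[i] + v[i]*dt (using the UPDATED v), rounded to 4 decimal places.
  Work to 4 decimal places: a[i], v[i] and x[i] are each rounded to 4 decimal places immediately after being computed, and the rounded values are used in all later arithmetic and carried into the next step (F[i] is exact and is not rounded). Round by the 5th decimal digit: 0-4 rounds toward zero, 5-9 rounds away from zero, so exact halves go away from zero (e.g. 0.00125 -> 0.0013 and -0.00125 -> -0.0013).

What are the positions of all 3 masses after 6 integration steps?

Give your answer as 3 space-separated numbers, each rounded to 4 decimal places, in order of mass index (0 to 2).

Step 0: x=[3.0000 6.0000 14.0000] v=[0.0000 0.0000 0.0000]
Step 1: x=[2.9900 6.0500 13.9600] v=[-0.1000 0.5000 -0.4000]
Step 2: x=[2.9706 6.1485 13.8809] v=[-0.1940 0.9850 -0.7910]
Step 3: x=[2.9430 6.2926 13.7645] v=[-0.2762 1.4405 -1.1642]
Step 4: x=[2.9089 6.4779 13.6134] v=[-0.3412 1.8527 -1.5114]
Step 5: x=[2.8705 6.6988 13.4309] v=[-0.3843 2.2094 -1.8250]
Step 6: x=[2.8304 6.9488 13.2211] v=[-0.4015 2.4998 -2.0982]

Answer: 2.8304 6.9488 13.2211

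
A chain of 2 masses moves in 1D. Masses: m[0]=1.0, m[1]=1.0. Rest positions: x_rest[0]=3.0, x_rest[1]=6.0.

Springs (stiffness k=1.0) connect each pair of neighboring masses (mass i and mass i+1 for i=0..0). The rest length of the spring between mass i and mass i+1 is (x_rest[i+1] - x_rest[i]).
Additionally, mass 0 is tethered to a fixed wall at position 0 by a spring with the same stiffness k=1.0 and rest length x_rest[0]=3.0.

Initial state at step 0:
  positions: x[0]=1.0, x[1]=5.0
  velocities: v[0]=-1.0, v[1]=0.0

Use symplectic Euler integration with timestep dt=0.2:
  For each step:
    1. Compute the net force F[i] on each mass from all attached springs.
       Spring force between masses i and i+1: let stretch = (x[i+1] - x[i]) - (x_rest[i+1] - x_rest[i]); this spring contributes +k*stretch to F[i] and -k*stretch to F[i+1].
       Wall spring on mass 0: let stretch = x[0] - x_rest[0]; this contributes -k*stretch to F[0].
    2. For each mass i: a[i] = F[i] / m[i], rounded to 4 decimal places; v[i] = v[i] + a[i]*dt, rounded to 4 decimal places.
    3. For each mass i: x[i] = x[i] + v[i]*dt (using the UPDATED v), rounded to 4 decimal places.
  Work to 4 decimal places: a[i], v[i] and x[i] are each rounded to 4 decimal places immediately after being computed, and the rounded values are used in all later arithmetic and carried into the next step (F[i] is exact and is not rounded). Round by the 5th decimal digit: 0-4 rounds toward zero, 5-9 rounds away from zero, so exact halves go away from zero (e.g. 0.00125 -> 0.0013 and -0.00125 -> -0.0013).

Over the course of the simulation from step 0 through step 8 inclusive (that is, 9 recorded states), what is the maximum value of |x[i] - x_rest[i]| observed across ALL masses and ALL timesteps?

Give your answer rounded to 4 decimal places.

Answer: 2.0800

Derivation:
Step 0: x=[1.0000 5.0000] v=[-1.0000 0.0000]
Step 1: x=[0.9200 4.9600] v=[-0.4000 -0.2000]
Step 2: x=[0.9648 4.8784] v=[0.2240 -0.4080]
Step 3: x=[1.1276 4.7603] v=[0.8138 -0.5907]
Step 4: x=[1.3906 4.6169] v=[1.3148 -0.7172]
Step 5: x=[1.7270 4.4644] v=[1.6819 -0.7625]
Step 6: x=[2.1038 4.3224] v=[1.8840 -0.7100]
Step 7: x=[2.4852 4.2117] v=[1.9070 -0.5537]
Step 8: x=[2.8363 4.1519] v=[1.7553 -0.2990]
Max displacement = 2.0800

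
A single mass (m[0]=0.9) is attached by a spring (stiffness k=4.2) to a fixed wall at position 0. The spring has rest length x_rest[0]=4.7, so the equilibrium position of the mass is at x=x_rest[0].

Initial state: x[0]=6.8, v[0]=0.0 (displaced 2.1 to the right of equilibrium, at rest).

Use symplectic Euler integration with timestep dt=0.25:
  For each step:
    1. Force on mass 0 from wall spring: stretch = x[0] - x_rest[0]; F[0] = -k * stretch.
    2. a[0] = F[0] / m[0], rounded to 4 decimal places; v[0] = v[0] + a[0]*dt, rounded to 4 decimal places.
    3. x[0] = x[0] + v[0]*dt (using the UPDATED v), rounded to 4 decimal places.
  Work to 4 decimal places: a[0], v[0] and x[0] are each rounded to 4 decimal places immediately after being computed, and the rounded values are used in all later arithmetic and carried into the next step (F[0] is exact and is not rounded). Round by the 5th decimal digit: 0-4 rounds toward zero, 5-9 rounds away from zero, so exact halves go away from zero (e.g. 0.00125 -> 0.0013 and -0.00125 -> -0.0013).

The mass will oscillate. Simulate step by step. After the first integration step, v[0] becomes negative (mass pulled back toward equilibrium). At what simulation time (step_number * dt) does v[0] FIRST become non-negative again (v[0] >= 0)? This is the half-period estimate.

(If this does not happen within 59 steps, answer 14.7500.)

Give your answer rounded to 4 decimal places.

Step 0: x=[6.8000] v=[0.0000]
Step 1: x=[6.1875] v=[-2.4500]
Step 2: x=[5.1412] v=[-4.1854]
Step 3: x=[3.9662] v=[-4.7001]
Step 4: x=[3.0052] v=[-3.8440]
Step 5: x=[2.5385] v=[-1.8667]
Step 6: x=[2.7023] v=[0.6551]
First v>=0 after going negative at step 6, time=1.5000

Answer: 1.5000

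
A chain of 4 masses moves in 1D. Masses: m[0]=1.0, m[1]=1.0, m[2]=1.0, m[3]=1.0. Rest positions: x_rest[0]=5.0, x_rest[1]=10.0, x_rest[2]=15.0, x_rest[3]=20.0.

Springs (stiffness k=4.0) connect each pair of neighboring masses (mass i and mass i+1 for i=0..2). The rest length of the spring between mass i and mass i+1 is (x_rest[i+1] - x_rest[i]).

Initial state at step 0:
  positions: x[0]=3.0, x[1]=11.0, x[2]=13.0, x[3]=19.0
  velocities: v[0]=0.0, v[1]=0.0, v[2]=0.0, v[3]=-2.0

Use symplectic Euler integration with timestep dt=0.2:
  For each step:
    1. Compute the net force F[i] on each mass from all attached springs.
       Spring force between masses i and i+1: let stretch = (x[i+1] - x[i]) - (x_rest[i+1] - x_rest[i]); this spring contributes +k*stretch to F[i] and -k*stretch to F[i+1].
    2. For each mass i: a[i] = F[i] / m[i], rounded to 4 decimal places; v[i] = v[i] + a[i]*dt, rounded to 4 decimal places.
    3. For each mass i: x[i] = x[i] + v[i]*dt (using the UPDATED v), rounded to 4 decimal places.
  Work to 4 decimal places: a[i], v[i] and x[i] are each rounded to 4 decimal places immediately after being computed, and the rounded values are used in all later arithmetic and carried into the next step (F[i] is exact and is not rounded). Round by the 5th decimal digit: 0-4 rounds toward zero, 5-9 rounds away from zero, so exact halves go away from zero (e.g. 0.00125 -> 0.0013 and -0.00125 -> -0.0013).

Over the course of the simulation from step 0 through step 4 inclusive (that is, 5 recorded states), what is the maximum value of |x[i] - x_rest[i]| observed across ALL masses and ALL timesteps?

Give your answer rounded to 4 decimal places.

Answer: 2.9999

Derivation:
Step 0: x=[3.0000 11.0000 13.0000 19.0000] v=[0.0000 0.0000 0.0000 -2.0000]
Step 1: x=[3.4800 10.0400 13.6400 18.4400] v=[2.4000 -4.8000 3.2000 -2.8000]
Step 2: x=[4.2096 8.6064 14.4720 17.9120] v=[3.6480 -7.1680 4.1600 -2.6400]
Step 3: x=[4.8427 7.4078 14.9159 17.6336] v=[3.1654 -5.9930 2.2195 -1.3920]
Step 4: x=[5.0862 7.0001 14.5933 17.7204] v=[1.2175 -2.0386 -1.6128 0.4338]
Max displacement = 2.9999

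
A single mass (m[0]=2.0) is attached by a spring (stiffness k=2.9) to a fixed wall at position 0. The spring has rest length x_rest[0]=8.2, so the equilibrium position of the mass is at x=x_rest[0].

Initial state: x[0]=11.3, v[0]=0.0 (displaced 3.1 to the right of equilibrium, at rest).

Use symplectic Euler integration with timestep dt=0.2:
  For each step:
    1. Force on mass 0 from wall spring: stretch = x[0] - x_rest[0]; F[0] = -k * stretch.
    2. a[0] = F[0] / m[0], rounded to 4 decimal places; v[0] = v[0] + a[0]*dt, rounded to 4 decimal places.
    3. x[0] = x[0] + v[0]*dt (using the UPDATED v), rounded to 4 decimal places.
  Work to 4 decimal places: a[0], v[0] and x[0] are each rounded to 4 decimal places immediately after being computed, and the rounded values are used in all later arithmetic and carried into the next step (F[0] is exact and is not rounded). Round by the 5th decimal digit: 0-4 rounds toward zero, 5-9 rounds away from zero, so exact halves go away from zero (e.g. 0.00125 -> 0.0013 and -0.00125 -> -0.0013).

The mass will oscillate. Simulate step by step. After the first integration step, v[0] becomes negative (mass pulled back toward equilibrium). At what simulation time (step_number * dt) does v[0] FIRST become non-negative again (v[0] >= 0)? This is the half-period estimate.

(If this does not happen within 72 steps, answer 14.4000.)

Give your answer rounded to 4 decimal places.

Step 0: x=[11.3000] v=[0.0000]
Step 1: x=[11.1202] v=[-0.8990]
Step 2: x=[10.7710] v=[-1.7459]
Step 3: x=[10.2727] v=[-2.4915]
Step 4: x=[9.6542] v=[-3.0926]
Step 5: x=[8.9513] v=[-3.5143]
Step 6: x=[8.2049] v=[-3.7322]
Step 7: x=[7.4582] v=[-3.7336]
Step 8: x=[6.7545] v=[-3.5185]
Step 9: x=[6.1346] v=[-3.0993]
Step 10: x=[5.6345] v=[-2.5003]
Step 11: x=[5.2832] v=[-1.7563]
Step 12: x=[5.1011] v=[-0.9104]
Step 13: x=[5.0988] v=[-0.0117]
Step 14: x=[5.2763] v=[0.8876]
First v>=0 after going negative at step 14, time=2.8000

Answer: 2.8000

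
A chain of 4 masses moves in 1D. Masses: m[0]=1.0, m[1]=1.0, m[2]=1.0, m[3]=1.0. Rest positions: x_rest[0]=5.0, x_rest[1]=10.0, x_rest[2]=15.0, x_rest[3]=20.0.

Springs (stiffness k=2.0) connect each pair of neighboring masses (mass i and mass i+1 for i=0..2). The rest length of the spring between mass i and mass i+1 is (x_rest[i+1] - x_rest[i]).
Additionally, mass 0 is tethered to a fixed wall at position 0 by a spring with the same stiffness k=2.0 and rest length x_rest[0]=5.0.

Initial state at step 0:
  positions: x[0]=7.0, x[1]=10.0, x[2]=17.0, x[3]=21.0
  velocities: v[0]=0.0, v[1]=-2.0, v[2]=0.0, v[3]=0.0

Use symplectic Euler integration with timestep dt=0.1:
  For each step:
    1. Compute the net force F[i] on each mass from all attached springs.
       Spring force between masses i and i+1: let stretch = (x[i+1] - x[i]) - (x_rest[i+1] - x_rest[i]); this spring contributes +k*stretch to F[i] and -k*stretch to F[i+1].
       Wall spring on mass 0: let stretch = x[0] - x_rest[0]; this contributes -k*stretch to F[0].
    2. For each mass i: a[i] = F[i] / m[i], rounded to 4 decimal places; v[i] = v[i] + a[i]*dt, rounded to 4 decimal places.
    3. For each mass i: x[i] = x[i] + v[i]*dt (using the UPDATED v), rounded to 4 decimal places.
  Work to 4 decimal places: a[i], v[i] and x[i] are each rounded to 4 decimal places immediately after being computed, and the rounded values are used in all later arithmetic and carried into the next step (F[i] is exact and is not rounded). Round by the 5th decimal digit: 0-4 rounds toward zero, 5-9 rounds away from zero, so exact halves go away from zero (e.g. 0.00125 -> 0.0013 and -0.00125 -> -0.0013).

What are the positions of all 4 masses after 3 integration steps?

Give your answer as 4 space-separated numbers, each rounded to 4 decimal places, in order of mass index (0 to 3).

Answer: 6.5280 9.8819 16.6460 21.1120

Derivation:
Step 0: x=[7.0000 10.0000 17.0000 21.0000] v=[0.0000 -2.0000 0.0000 0.0000]
Step 1: x=[6.9200 9.8800 16.9400 21.0200] v=[-0.8000 -1.2000 -0.6000 0.2000]
Step 2: x=[6.7608 9.8420 16.8204 21.0584] v=[-1.5920 -0.3800 -1.1960 0.3840]
Step 3: x=[6.5280 9.8819 16.6460 21.1120] v=[-2.3279 0.3994 -1.7441 0.5364]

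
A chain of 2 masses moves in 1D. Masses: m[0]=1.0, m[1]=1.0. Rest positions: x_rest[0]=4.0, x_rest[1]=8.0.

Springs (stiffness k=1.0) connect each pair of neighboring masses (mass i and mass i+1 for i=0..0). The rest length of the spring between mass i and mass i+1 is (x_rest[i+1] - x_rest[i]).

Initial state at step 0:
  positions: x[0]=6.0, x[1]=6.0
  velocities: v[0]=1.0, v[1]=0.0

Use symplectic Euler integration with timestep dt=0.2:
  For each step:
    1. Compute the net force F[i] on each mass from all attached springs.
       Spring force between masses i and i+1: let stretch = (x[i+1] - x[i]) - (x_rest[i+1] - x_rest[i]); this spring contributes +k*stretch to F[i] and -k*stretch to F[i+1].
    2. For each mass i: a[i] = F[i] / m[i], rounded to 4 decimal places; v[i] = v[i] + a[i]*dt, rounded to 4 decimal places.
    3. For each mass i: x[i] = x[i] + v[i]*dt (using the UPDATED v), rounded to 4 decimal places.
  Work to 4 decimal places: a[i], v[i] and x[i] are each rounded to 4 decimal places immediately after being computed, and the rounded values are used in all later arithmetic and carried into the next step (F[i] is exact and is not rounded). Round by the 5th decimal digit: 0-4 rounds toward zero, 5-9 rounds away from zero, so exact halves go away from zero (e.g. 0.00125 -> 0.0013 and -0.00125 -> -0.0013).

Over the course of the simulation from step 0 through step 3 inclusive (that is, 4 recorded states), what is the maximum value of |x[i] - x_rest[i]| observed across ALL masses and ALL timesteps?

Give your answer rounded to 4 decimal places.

Answer: 2.0400

Derivation:
Step 0: x=[6.0000 6.0000] v=[1.0000 0.0000]
Step 1: x=[6.0400 6.1600] v=[0.2000 0.8000]
Step 2: x=[5.9248 6.4752] v=[-0.5760 1.5760]
Step 3: x=[5.6716 6.9284] v=[-1.2659 2.2659]
Max displacement = 2.0400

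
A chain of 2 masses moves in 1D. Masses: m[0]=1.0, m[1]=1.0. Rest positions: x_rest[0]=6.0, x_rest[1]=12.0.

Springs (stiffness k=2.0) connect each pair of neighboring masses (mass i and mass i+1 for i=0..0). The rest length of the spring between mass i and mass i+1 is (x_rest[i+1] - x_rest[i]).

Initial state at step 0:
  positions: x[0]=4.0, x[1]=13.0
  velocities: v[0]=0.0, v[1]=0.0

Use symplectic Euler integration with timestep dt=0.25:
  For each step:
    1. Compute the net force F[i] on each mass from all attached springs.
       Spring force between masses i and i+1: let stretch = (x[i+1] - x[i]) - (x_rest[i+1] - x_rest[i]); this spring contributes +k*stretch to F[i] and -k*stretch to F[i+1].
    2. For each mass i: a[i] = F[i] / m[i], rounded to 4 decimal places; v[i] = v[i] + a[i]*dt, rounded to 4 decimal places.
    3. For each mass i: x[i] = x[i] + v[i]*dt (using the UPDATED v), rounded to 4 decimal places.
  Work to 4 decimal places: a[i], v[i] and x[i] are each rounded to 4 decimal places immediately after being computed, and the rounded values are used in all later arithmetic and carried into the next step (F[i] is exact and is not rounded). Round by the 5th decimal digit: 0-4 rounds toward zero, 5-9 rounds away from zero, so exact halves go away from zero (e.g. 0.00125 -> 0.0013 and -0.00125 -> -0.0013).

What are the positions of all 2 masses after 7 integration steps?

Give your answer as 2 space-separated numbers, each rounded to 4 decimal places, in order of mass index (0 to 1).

Step 0: x=[4.0000 13.0000] v=[0.0000 0.0000]
Step 1: x=[4.3750 12.6250] v=[1.5000 -1.5000]
Step 2: x=[5.0313 11.9688] v=[2.6250 -2.6250]
Step 3: x=[5.8048 11.1954] v=[3.0938 -3.0938]
Step 4: x=[6.5021 10.4981] v=[2.7891 -2.7891]
Step 5: x=[6.9489 10.0513] v=[1.7871 -1.7871]
Step 6: x=[7.0335 9.9667] v=[0.3383 -0.3383]
Step 7: x=[6.7347 10.2655] v=[-1.1951 1.1951]

Answer: 6.7347 10.2655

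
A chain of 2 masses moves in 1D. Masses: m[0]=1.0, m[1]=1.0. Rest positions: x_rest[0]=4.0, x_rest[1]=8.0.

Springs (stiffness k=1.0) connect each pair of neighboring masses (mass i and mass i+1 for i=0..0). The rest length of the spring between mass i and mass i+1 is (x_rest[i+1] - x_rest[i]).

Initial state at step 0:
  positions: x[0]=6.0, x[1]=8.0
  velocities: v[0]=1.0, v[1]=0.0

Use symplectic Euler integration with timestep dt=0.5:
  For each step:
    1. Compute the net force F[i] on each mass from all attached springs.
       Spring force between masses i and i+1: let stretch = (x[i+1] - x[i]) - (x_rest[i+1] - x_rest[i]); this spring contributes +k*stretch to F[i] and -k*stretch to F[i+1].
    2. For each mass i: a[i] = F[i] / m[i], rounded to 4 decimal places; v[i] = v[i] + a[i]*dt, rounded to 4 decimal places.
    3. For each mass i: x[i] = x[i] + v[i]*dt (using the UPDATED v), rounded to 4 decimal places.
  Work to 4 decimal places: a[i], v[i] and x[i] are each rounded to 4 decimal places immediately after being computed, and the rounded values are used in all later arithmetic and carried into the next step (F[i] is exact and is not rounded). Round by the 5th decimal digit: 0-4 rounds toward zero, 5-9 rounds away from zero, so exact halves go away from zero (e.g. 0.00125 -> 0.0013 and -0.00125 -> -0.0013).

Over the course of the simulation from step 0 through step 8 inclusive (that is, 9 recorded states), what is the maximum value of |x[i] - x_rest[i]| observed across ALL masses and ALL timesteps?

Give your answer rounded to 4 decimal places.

Answer: 3.8772

Derivation:
Step 0: x=[6.0000 8.0000] v=[1.0000 0.0000]
Step 1: x=[6.0000 8.5000] v=[0.0000 1.0000]
Step 2: x=[5.6250 9.3750] v=[-0.7500 1.7500]
Step 3: x=[5.1875 10.3125] v=[-0.8750 1.8750]
Step 4: x=[5.0313 10.9688] v=[-0.3125 1.3125]
Step 5: x=[5.3595 11.1407] v=[0.6563 0.3438]
Step 6: x=[6.1330 10.8673] v=[1.5469 -0.5468]
Step 7: x=[7.0901 10.4103] v=[1.9141 -0.9140]
Step 8: x=[7.8772 10.1233] v=[1.5742 -0.5741]
Max displacement = 3.8772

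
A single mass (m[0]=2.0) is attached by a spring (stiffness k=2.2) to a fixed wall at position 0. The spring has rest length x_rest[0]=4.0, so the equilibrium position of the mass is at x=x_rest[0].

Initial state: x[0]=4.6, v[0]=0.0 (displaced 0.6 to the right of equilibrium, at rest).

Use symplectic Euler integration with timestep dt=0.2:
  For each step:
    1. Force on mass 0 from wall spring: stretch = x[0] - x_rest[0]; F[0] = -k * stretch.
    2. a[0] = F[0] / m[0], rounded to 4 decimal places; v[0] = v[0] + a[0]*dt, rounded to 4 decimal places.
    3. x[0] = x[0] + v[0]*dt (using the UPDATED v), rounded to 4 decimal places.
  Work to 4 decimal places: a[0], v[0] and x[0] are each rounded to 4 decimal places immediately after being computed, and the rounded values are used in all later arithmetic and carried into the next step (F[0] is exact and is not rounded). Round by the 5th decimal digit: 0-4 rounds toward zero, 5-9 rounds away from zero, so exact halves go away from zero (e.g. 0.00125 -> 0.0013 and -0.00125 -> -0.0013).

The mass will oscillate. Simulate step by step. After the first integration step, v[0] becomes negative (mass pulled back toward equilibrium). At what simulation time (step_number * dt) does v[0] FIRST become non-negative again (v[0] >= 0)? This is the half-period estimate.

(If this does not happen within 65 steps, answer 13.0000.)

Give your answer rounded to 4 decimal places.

Step 0: x=[4.6000] v=[0.0000]
Step 1: x=[4.5736] v=[-0.1320]
Step 2: x=[4.5220] v=[-0.2582]
Step 3: x=[4.4474] v=[-0.3730]
Step 4: x=[4.3531] v=[-0.4714]
Step 5: x=[4.2433] v=[-0.5491]
Step 6: x=[4.1228] v=[-0.6026]
Step 7: x=[3.9969] v=[-0.6296]
Step 8: x=[3.8711] v=[-0.6289]
Step 9: x=[3.7510] v=[-0.6005]
Step 10: x=[3.6419] v=[-0.5457]
Step 11: x=[3.5485] v=[-0.4669]
Step 12: x=[3.4750] v=[-0.3676]
Step 13: x=[3.4246] v=[-0.2521]
Step 14: x=[3.3995] v=[-0.1255]
Step 15: x=[3.4008] v=[0.0066]
First v>=0 after going negative at step 15, time=3.0000

Answer: 3.0000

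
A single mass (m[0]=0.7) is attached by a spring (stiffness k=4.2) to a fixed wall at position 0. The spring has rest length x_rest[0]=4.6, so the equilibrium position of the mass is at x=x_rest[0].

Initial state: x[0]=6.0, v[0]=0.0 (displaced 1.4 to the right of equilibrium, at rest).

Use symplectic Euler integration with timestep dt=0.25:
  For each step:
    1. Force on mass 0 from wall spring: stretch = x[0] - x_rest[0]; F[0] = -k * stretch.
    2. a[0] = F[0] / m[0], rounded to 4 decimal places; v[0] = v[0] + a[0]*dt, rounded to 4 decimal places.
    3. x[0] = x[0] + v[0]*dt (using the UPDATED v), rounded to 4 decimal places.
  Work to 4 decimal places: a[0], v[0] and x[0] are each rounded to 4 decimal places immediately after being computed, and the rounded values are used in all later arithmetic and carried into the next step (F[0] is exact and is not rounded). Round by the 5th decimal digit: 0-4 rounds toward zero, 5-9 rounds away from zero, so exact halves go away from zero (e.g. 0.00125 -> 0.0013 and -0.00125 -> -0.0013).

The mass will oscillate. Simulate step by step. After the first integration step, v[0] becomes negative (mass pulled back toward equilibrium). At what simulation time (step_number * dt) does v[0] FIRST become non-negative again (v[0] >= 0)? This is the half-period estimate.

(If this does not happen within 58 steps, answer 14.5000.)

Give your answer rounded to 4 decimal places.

Step 0: x=[6.0000] v=[0.0000]
Step 1: x=[5.4750] v=[-2.1000]
Step 2: x=[4.6219] v=[-3.4125]
Step 3: x=[3.7606] v=[-3.4454]
Step 4: x=[3.2140] v=[-2.1863]
Step 5: x=[3.1872] v=[-0.1073]
Step 6: x=[3.6902] v=[2.0119]
First v>=0 after going negative at step 6, time=1.5000

Answer: 1.5000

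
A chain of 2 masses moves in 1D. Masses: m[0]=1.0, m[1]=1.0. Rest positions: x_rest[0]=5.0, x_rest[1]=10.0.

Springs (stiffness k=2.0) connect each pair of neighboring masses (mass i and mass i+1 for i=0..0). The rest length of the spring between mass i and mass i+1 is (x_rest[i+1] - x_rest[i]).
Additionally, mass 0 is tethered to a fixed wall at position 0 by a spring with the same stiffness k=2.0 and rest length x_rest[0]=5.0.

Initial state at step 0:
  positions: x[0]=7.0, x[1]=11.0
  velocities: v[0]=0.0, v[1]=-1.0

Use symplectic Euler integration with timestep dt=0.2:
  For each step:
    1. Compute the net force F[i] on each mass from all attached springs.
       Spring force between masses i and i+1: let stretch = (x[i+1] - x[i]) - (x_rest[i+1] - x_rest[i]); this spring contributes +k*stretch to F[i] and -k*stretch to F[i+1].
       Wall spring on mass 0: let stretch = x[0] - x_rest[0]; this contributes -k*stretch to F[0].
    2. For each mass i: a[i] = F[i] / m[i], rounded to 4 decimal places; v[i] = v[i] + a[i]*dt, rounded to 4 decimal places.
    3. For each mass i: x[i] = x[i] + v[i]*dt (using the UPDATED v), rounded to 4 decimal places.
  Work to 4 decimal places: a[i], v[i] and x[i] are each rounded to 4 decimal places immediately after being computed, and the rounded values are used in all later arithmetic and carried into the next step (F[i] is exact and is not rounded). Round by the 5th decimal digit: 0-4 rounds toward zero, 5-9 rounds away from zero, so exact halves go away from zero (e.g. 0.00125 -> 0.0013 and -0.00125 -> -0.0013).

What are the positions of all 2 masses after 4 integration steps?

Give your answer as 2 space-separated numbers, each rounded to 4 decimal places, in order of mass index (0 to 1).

Answer: 5.0716 10.7994

Derivation:
Step 0: x=[7.0000 11.0000] v=[0.0000 -1.0000]
Step 1: x=[6.7600 10.8800] v=[-1.2000 -0.6000]
Step 2: x=[6.3088 10.8304] v=[-2.2560 -0.2480]
Step 3: x=[5.7146 10.8191] v=[-2.9709 -0.0566]
Step 4: x=[5.0716 10.7994] v=[-3.2149 -0.0984]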